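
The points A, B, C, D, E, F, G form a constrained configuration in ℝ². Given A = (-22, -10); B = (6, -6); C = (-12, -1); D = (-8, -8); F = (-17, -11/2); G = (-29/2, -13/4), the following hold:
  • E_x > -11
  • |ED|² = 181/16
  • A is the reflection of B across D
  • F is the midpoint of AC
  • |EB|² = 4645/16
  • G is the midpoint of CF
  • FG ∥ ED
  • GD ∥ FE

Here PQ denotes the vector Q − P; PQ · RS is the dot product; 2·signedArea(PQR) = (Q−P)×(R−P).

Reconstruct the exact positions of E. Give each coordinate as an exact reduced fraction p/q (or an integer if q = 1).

E = (-21/2, -41/4)

1. E_x = -21/2  [FG ∥ ED ∩ GD ∥ FE]
2. E_y = -41/4  [FG ∥ ED ∩ GD ∥ FE]
   → E = (-21/2, -41/4)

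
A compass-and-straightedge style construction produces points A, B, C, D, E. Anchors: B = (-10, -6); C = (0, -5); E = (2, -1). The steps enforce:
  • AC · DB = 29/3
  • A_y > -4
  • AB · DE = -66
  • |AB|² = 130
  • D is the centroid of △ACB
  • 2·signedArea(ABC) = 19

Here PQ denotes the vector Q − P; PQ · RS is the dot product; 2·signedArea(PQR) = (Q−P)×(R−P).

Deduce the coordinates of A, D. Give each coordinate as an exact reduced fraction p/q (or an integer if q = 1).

1. A_x = 1  [line -1·x + 10·y + 31 = 0 ∩ |AB|² = 130]
2. A_y = -3  [line -1·x + 10·y + 31 = 0 ∩ |AB|² = 130]
   → A = (1, -3)
3. D_x = -3  [D is the centroid of △ACB]
4. D_y = -14/3  [D is the centroid of △ACB]
   → D = (-3, -14/3)

A = (1, -3)
D = (-3, -14/3)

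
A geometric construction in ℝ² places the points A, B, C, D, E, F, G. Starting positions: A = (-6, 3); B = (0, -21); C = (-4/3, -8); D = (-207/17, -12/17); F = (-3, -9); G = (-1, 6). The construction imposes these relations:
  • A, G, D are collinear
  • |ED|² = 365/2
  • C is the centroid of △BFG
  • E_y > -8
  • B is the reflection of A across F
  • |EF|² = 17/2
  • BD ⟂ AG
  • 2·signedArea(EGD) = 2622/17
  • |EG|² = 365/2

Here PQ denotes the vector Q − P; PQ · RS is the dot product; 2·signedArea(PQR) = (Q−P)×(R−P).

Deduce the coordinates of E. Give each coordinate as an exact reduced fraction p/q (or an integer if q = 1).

1. E_x = -1/2  [line 114/17·x + -190/17·y + -1368/17 = 0 ∩ |EF|² = 17/2]
2. E_y = -15/2  [line 114/17·x + -190/17·y + -1368/17 = 0 ∩ |EF|² = 17/2]
   → E = (-1/2, -15/2)

E = (-1/2, -15/2)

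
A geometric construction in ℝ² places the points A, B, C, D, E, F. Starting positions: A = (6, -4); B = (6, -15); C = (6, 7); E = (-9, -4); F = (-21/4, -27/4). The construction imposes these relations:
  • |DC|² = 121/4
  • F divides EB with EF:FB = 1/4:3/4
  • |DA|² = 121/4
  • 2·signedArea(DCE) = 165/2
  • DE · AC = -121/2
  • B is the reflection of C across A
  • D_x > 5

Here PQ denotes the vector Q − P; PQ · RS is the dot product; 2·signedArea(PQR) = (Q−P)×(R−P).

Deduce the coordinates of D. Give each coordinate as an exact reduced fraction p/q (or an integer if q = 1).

1. D_x = 6  [2·signedArea(DCE) = 165/2 ∩ DE · AC = -121/2]
2. D_y = 3/2  [2·signedArea(DCE) = 165/2 ∩ DE · AC = -121/2]
   → D = (6, 3/2)

D = (6, 3/2)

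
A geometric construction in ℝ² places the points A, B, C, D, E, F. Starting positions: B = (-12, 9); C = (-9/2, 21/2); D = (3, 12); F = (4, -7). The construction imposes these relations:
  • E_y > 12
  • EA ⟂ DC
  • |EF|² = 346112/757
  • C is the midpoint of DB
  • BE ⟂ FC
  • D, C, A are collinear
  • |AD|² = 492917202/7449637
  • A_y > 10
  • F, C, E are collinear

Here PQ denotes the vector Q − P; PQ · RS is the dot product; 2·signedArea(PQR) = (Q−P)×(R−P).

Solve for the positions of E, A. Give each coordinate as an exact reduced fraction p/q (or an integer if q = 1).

1. E_x = -4044/757  [F, C, E are collinear ∩ BE ⟂ FC]
2. E_y = 9261/757  [F, C, E are collinear ∩ BE ⟂ FC]
   → E = (-4044/757, 9261/757)
3. A_x = -48972/9841  [D, C, A are collinear ∩ EA ⟂ DC]
4. A_y = 102393/9841  [D, C, A are collinear ∩ EA ⟂ DC]
   → A = (-48972/9841, 102393/9841)

A = (-48972/9841, 102393/9841)
E = (-4044/757, 9261/757)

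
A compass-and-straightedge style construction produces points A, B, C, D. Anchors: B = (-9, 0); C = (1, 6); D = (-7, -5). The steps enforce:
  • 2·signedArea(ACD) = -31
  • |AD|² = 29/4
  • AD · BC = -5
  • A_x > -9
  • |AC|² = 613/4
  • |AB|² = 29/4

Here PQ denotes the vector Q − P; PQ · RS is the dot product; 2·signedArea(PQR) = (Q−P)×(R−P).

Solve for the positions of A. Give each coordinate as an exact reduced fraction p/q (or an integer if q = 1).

A = (-8, -5/2)

1. A_x = -8  [2·signedArea(ACD) = -31 ∩ AD · BC = -5]
2. A_y = -5/2  [2·signedArea(ACD) = -31 ∩ AD · BC = -5]
   → A = (-8, -5/2)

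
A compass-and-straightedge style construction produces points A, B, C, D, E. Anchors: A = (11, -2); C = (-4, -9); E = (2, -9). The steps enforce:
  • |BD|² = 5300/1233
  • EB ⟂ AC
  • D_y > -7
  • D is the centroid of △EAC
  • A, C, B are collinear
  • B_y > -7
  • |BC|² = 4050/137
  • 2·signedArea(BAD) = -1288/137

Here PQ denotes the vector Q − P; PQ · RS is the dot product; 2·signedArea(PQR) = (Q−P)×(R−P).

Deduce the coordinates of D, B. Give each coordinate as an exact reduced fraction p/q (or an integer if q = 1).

B = (127/137, -918/137)
D = (3, -20/3)

1. D_x = 3  [D is the centroid of △EAC]
2. D_y = -20/3  [D is the centroid of △EAC]
   → D = (3, -20/3)
3. B_x = 127/137  [A, C, B are collinear ∩ EB ⟂ AC]
4. B_y = -918/137  [A, C, B are collinear ∩ EB ⟂ AC]
   → B = (127/137, -918/137)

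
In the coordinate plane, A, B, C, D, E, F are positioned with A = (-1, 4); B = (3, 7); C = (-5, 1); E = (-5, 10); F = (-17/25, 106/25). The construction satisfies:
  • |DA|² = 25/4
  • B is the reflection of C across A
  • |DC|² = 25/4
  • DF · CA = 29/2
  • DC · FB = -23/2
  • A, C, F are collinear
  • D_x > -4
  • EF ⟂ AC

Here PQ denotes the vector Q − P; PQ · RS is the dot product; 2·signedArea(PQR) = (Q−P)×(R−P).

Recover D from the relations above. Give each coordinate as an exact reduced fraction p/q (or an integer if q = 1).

D = (-3, 5/2)

1. D_x = -3  [line -4·x + -3·y + -9/2 = 0 ∩ |DC|² = 25/4]
2. D_y = 5/2  [line -4·x + -3·y + -9/2 = 0 ∩ |DC|² = 25/4]
   → D = (-3, 5/2)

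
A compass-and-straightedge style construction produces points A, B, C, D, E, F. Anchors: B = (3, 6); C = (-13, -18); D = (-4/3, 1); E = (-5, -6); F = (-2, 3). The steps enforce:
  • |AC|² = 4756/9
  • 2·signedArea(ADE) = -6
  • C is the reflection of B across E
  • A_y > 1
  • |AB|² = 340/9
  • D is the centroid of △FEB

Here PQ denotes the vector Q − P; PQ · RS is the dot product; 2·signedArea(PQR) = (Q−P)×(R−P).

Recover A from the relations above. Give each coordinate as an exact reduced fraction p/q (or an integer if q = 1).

A = (-5/3, 2)

1. A_x = -5/3  [line 7·x + -11/3·y + 19 = 0 ∩ |AC|² = 4756/9]
2. A_y = 2  [line 7·x + -11/3·y + 19 = 0 ∩ |AC|² = 4756/9]
   → A = (-5/3, 2)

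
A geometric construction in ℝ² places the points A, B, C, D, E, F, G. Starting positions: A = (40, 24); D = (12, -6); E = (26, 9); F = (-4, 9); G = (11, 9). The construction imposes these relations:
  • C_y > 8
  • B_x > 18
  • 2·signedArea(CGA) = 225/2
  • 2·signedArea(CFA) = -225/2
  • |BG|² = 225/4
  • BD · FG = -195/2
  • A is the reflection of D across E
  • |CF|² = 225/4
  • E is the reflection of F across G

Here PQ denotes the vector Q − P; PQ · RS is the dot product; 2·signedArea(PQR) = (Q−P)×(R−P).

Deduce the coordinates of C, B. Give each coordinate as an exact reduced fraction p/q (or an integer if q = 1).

B = (37/2, 9)
C = (7/2, 9)

1. C_x = 7/2  [2·signedArea(CFA) = -225/2 ∩ 2·signedArea(CGA) = 225/2]
2. C_y = 9  [2·signedArea(CFA) = -225/2 ∩ 2·signedArea(CGA) = 225/2]
   → C = (7/2, 9)
3. B_x = 37/2  [BD · FG = -195/2]
4. B_y = 9  [|BG|² = 225/4]
   → B = (37/2, 9)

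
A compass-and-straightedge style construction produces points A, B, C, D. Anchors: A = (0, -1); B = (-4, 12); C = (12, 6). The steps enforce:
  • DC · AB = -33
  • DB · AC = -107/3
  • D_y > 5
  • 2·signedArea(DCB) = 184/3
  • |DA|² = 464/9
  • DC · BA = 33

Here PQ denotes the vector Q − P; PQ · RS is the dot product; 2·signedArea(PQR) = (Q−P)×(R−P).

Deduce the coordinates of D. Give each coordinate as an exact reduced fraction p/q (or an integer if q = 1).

D = (8/3, 17/3)

1. D_x = 8/3  [DC · BA = 33 ∩ DB · AC = -107/3]
2. D_y = 17/3  [DC · BA = 33 ∩ DB · AC = -107/3]
   → D = (8/3, 17/3)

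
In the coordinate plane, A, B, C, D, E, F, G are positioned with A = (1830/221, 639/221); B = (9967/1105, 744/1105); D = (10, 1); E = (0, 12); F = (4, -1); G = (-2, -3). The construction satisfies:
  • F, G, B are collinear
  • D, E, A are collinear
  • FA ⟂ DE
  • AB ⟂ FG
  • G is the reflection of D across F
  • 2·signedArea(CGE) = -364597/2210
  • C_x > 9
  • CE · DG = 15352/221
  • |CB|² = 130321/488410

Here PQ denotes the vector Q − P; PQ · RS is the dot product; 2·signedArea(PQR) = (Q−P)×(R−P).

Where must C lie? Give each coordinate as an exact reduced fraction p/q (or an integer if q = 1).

C = (21017/2210, 1849/2210)

1. C_x = 21017/2210  [2·signedArea(CGE) = -364597/2210 ∩ CE · DG = 15352/221]
2. C_y = 1849/2210  [2·signedArea(CGE) = -364597/2210 ∩ CE · DG = 15352/221]
   → C = (21017/2210, 1849/2210)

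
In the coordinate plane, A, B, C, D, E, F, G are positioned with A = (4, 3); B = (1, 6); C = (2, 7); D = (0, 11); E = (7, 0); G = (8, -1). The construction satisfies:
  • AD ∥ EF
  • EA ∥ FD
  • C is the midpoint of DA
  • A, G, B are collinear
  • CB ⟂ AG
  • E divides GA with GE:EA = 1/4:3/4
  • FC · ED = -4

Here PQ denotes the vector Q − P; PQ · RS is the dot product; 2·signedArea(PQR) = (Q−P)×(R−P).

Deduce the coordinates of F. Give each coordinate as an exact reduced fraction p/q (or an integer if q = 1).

F = (3, 8)

1. F_x = 3  [EA ∥ FD ∩ AD ∥ EF]
2. F_y = 8  [EA ∥ FD ∩ AD ∥ EF]
   → F = (3, 8)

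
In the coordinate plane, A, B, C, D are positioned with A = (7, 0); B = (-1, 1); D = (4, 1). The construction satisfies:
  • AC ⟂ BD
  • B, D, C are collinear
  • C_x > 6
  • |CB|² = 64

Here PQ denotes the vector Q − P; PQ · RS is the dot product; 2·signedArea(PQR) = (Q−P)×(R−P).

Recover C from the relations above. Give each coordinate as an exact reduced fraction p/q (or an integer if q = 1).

1. C_x = 7  [B, D, C are collinear ∩ AC ⟂ BD]
2. C_y = 1  [B, D, C are collinear ∩ AC ⟂ BD]
   → C = (7, 1)

C = (7, 1)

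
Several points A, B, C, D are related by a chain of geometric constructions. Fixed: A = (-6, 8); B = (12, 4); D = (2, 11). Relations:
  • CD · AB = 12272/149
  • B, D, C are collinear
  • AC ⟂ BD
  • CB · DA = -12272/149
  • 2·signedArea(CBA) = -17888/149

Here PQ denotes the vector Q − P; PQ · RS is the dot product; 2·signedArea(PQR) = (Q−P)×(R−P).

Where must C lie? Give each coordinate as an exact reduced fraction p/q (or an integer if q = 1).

1. C_x = -292/149  [B, D, C are collinear ∩ AC ⟂ BD]
2. C_y = 2052/149  [B, D, C are collinear ∩ AC ⟂ BD]
   → C = (-292/149, 2052/149)

C = (-292/149, 2052/149)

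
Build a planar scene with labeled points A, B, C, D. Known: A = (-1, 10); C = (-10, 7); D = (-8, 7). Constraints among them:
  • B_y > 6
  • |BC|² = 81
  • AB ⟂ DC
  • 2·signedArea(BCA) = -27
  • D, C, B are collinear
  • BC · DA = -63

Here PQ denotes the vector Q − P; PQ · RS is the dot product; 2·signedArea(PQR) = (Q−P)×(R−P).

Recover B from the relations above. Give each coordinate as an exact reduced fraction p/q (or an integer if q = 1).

1. B_x = -1  [D, C, B are collinear ∩ AB ⟂ DC]
2. B_y = 7  [D, C, B are collinear ∩ AB ⟂ DC]
   → B = (-1, 7)

B = (-1, 7)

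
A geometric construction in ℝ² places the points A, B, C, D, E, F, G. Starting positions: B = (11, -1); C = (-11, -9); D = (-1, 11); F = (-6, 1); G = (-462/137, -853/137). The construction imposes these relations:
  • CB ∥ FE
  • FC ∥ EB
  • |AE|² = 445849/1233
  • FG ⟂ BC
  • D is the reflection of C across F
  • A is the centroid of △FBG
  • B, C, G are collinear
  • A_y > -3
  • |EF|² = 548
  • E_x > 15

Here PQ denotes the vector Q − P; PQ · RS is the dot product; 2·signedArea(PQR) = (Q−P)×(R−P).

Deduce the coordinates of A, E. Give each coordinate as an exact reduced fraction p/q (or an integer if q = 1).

A = (223/411, -853/411)
E = (16, 9)

1. A_x = 223/411  [A is the centroid of △FBG]
2. A_y = -853/411  [A is the centroid of △FBG]
   → A = (223/411, -853/411)
3. E_x = 16  [FC ∥ EB ∩ CB ∥ FE]
4. E_y = 9  [FC ∥ EB ∩ CB ∥ FE]
   → E = (16, 9)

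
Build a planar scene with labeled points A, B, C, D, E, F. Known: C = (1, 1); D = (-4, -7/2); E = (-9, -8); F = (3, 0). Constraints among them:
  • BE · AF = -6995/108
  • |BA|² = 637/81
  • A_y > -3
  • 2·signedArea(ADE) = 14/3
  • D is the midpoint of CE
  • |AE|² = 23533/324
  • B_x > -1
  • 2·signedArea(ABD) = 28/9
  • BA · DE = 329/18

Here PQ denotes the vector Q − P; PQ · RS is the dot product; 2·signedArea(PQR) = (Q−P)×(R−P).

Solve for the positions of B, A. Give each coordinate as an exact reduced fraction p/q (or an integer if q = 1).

1. A_x = -20/9  [line 9/2·x + -5·y + -25/6 = 0 ∩ |AE|² = 23533/324]
2. A_y = -17/6  [line 9/2·x + -5·y + -25/6 = 0 ∩ |AE|² = 23533/324]
   → A = (-20/9, -17/6)
3. B_x = -2/3  [BE · AF = -6995/108 ∩ BA · DE = 329/18]
4. B_y = -1/2  [BE · AF = -6995/108 ∩ BA · DE = 329/18]
   → B = (-2/3, -1/2)

A = (-20/9, -17/6)
B = (-2/3, -1/2)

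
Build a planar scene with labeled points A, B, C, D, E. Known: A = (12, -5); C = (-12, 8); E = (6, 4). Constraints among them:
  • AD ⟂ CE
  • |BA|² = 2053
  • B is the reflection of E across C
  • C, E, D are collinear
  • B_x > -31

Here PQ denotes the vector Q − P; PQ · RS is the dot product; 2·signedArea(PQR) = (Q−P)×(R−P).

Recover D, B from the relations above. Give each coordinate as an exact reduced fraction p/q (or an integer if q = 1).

1. D_x = 1158/85  [C, E, D are collinear ∩ AD ⟂ CE]
2. D_y = 196/85  [C, E, D are collinear ∩ AD ⟂ CE]
   → D = (1158/85, 196/85)
3. B_x = -30  [B is the reflection of E across C]
4. B_y = 12  [B is the reflection of E across C]
   → B = (-30, 12)

B = (-30, 12)
D = (1158/85, 196/85)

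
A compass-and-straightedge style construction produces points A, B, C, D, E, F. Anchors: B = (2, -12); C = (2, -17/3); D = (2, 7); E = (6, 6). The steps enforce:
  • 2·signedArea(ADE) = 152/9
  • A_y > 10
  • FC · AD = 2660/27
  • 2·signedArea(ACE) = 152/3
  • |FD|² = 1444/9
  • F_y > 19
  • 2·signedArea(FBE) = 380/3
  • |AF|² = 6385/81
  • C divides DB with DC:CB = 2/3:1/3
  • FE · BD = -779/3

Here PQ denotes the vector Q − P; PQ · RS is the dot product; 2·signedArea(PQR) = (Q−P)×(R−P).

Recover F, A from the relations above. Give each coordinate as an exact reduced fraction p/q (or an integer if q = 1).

1. F_x = 2  [2·signedArea(FBE) = 380/3 ∩ FE · BD = -779/3]
2. F_y = 59/3  [2·signedArea(FBE) = 380/3 ∩ FE · BD = -779/3]
   → F = (2, 59/3)
3. A_x = 10/3  [FC · AD = 2660/27 ∩ 2·signedArea(ADE) = 152/9]
4. A_y = 98/9  [FC · AD = 2660/27 ∩ 2·signedArea(ADE) = 152/9]
   → A = (10/3, 98/9)

A = (10/3, 98/9)
F = (2, 59/3)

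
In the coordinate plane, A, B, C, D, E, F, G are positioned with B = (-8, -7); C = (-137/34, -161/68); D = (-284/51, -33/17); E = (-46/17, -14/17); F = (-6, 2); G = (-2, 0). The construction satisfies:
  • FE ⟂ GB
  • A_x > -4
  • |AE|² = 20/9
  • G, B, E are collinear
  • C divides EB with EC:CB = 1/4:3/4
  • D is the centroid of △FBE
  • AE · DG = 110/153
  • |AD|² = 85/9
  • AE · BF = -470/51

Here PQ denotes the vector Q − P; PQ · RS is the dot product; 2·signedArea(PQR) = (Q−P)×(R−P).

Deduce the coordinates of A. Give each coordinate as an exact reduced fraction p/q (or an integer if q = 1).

1. A_x = -182/51  [AE · BF = -470/51 ∩ AE · DG = 110/153]
2. A_y = 20/51  [AE · BF = -470/51 ∩ AE · DG = 110/153]
   → A = (-182/51, 20/51)

A = (-182/51, 20/51)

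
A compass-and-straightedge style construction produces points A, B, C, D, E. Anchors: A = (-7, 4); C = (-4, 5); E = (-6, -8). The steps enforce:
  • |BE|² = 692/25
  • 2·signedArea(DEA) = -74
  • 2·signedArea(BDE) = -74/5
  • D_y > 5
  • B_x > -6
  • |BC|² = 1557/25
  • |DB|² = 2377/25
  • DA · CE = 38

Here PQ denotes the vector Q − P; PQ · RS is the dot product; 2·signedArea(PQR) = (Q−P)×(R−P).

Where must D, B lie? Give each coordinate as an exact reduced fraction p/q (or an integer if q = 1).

1. D_x = -1  [2·signedArea(DEA) = -74 ∩ DA · CE = 38]
2. D_y = 6  [2·signedArea(DEA) = -74 ∩ DA · CE = 38]
   → D = (-1, 6)
3. B_x = -26/5  [line 14·x + -5·y + 294/5 = 0 ∩ |BE|² = 692/25]
4. B_y = -14/5  [line 14·x + -5·y + 294/5 = 0 ∩ |BE|² = 692/25]
   → B = (-26/5, -14/5)

B = (-26/5, -14/5)
D = (-1, 6)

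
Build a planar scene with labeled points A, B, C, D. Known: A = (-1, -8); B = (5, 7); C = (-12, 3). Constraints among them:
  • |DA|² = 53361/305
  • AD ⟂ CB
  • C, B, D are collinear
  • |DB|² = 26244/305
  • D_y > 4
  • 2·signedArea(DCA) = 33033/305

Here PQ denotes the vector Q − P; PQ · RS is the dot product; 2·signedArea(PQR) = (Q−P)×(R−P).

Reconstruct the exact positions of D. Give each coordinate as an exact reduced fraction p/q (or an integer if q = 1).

1. D_x = -1229/305  [C, B, D are collinear ∩ AD ⟂ CB]
2. D_y = 1487/305  [C, B, D are collinear ∩ AD ⟂ CB]
   → D = (-1229/305, 1487/305)

D = (-1229/305, 1487/305)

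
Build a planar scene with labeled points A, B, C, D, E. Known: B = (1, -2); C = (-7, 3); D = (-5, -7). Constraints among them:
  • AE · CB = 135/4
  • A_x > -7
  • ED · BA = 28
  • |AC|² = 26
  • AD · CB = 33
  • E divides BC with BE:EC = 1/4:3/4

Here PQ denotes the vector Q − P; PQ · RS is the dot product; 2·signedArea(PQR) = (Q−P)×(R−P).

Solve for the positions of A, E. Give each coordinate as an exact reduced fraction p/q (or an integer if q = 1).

1. E_x = -1  [E divides BC with BE:EC = 1/4:3/4]
2. E_y = -3/4  [E divides BC with BE:EC = 1/4:3/4]
   → E = (-1, -3/4)
3. A_x = -6  [AE · CB = 135/4 ∩ ED · BA = 28]
4. A_y = -2  [AE · CB = 135/4 ∩ ED · BA = 28]
   → A = (-6, -2)

A = (-6, -2)
E = (-1, -3/4)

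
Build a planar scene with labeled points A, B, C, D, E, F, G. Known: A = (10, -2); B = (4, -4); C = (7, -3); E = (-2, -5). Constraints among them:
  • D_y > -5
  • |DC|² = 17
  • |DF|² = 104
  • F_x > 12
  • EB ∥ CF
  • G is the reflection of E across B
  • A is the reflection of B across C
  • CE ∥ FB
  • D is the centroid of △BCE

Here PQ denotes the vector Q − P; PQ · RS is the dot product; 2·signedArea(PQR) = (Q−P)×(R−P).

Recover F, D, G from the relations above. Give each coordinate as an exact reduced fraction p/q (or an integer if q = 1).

1. F_x = 13  [CE ∥ FB ∩ EB ∥ CF]
2. F_y = -2  [CE ∥ FB ∩ EB ∥ CF]
   → F = (13, -2)
3. D_x = 3  [D is the centroid of △BCE]
4. D_y = -4  [D is the centroid of △BCE]
   → D = (3, -4)
5. G_x = 10  [G is the reflection of E across B]
6. G_y = -3  [G is the reflection of E across B]
   → G = (10, -3)

D = (3, -4)
F = (13, -2)
G = (10, -3)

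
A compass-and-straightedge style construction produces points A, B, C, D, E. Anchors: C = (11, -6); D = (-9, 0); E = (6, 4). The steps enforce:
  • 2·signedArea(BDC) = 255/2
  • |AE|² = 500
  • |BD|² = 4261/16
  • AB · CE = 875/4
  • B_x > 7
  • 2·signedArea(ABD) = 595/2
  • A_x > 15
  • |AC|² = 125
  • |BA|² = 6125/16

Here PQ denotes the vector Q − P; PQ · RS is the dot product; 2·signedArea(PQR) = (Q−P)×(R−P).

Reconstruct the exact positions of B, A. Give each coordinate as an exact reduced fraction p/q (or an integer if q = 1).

A = (16, -16)
B = (29/4, 3/2)

1. B_x = 29/4  [line 6·x + 20·y + -147/2 = 0 ∩ |BD|² = 4261/16]
2. B_y = 3/2  [line 6·x + 20·y + -147/2 = 0 ∩ |BD|² = 4261/16]
   → B = (29/4, 3/2)
3. A_x = 16  [2·signedArea(ABD) = 595/2 ∩ AB · CE = 875/4]
4. A_y = -16  [2·signedArea(ABD) = 595/2 ∩ AB · CE = 875/4]
   → A = (16, -16)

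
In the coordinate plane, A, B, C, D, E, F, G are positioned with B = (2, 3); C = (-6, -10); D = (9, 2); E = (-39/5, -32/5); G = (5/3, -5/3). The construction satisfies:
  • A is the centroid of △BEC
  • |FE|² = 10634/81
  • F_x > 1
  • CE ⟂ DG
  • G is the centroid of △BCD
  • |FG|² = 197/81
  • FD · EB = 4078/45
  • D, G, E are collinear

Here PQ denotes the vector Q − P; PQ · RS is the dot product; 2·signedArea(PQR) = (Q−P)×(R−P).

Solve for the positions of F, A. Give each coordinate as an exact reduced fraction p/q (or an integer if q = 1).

A = (-59/15, -67/15)
F = (16/9, -1/9)

1. F_x = 16/9  [line -49/5·x + -47/5·y + 737/45 = 0 ∩ |FE|² = 10634/81]
2. F_y = -1/9  [line -49/5·x + -47/5·y + 737/45 = 0 ∩ |FE|² = 10634/81]
   → F = (16/9, -1/9)
3. A_x = -59/15  [A is the centroid of △BEC]
4. A_y = -67/15  [A is the centroid of △BEC]
   → A = (-59/15, -67/15)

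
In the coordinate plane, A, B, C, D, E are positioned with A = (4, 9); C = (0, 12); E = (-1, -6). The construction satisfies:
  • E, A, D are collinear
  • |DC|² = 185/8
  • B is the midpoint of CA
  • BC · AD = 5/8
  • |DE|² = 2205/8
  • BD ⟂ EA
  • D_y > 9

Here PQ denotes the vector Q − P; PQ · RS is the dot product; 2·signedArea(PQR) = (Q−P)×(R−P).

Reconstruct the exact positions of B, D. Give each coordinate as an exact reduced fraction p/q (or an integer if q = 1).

B = (2, 21/2)
D = (17/4, 39/4)

1. B_x = 2  [B is the midpoint of CA]
2. B_y = 21/2  [B is the midpoint of CA]
   → B = (2, 21/2)
3. D_x = 17/4  [E, A, D are collinear ∩ BD ⟂ EA]
4. D_y = 39/4  [E, A, D are collinear ∩ BD ⟂ EA]
   → D = (17/4, 39/4)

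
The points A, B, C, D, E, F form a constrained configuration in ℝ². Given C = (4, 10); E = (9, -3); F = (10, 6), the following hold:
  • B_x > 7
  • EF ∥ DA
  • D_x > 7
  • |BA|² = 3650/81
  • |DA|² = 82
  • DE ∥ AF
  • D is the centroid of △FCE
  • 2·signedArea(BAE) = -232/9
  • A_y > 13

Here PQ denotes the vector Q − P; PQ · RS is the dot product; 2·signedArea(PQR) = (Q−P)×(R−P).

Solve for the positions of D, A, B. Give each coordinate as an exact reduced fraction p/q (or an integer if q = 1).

A = (26/3, 40/3)
B = (65/9, 61/9)
D = (23/3, 13/3)

1. D_x = 23/3  [D is the centroid of △FCE]
2. D_y = 13/3  [D is the centroid of △FCE]
   → D = (23/3, 13/3)
3. A_x = 26/3  [DE ∥ AF ∩ EF ∥ DA]
4. A_y = 40/3  [DE ∥ AF ∩ EF ∥ DA]
   → A = (26/3, 40/3)
5. B_x = 65/9  [line 49/3·x + 1/3·y + -1082/9 = 0 ∩ |BA|² = 3650/81]
6. B_y = 61/9  [line 49/3·x + 1/3·y + -1082/9 = 0 ∩ |BA|² = 3650/81]
   → B = (65/9, 61/9)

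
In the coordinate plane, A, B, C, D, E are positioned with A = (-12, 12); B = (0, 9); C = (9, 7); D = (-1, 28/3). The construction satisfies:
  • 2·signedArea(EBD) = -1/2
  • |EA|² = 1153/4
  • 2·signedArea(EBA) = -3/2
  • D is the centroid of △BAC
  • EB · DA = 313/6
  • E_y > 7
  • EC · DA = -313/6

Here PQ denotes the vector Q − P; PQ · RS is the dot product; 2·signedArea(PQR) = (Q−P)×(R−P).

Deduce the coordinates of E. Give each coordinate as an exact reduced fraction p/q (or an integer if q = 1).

1. E_x = 9/2  [2·signedArea(EBD) = -1/2 ∩ EB · DA = 313/6]
2. E_y = 8  [2·signedArea(EBD) = -1/2 ∩ EB · DA = 313/6]
   → E = (9/2, 8)

E = (9/2, 8)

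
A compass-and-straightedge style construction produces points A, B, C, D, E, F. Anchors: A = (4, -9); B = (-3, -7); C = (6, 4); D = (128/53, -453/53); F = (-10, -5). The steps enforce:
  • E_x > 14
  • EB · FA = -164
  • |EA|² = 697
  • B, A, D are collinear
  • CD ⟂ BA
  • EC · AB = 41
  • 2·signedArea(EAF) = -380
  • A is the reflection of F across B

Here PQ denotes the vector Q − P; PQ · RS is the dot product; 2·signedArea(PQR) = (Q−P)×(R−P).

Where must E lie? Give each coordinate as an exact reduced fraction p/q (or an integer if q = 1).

1. E_x = 15  [EB · FA = -164 ∩ 2·signedArea(EAF) = -380]
2. E_y = 15  [EB · FA = -164 ∩ 2·signedArea(EAF) = -380]
   → E = (15, 15)

E = (15, 15)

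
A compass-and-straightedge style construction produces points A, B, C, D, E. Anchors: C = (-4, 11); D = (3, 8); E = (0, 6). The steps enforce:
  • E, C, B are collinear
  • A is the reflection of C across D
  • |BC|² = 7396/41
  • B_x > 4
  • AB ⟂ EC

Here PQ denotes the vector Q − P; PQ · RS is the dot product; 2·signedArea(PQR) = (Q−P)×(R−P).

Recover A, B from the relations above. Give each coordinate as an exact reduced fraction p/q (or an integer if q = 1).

A = (10, 5)
B = (180/41, 21/41)

1. A_x = 10  [A is the reflection of C across D]
2. A_y = 5  [A is the reflection of C across D]
   → A = (10, 5)
3. B_x = 180/41  [E, C, B are collinear ∩ AB ⟂ EC]
4. B_y = 21/41  [E, C, B are collinear ∩ AB ⟂ EC]
   → B = (180/41, 21/41)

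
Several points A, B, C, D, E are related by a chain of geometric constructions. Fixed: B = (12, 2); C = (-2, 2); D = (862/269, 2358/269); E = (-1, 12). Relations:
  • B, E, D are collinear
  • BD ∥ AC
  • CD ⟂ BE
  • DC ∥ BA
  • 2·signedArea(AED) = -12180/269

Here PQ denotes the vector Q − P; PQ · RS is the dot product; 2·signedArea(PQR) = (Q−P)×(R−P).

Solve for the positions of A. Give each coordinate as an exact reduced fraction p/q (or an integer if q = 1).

A = (1828/269, -1282/269)

1. A_x = 1828/269  [BD ∥ AC ∩ DC ∥ BA]
2. A_y = -1282/269  [BD ∥ AC ∩ DC ∥ BA]
   → A = (1828/269, -1282/269)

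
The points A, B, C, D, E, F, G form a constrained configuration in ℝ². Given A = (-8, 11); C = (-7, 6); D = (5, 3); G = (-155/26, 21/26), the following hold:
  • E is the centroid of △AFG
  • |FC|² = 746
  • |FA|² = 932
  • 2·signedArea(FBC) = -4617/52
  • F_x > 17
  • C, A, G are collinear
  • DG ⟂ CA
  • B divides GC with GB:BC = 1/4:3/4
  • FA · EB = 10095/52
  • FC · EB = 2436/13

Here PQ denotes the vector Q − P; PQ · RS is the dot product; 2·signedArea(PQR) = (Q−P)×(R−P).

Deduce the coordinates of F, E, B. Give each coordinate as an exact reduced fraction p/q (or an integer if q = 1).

1. B_x = -647/104  [B divides GC with GB:BC = 1/4:3/4]
2. B_y = 219/104  [B divides GC with GB:BC = 1/4:3/4]
   → B = (-647/104, 219/104)
3. F_x = 18  [line -405/104·x + -81/104·y + 6885/104 = 0 ∩ |FC|² = 746]
4. F_y = -5  [line -405/104·x + -81/104·y + 6885/104 = 0 ∩ |FC|² = 746]
   → F = (18, -5)
5. E_x = 35/26  [E is the centroid of △AFG]
6. E_y = 59/26  [E is the centroid of △AFG]
   → E = (35/26, 59/26)

B = (-647/104, 219/104)
E = (35/26, 59/26)
F = (18, -5)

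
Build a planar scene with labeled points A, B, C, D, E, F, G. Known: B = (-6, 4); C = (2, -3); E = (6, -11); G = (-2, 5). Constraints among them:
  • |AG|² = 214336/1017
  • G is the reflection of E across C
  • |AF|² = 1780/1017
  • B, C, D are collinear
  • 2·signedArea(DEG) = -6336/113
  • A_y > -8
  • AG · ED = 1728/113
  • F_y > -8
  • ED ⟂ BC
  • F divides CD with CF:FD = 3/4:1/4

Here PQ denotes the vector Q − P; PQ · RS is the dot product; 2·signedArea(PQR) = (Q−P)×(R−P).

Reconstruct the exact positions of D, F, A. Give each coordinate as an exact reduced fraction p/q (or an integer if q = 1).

1. D_x = 930/113  [B, C, D are collinear ∩ ED ⟂ BC]
2. D_y = -955/113  [B, C, D are collinear ∩ ED ⟂ BC]
   → D = (930/113, -955/113)
3. F_x = 754/113  [F divides CD with CF:FD = 3/4:1/4]
4. F_y = -801/113  [F divides CD with CF:FD = 3/4:1/4]
   → F = (754/113, -801/113)
5. A_x = 1834/339  [line -252/113·x + -288/113·y + -792/113 = 0 ∩ |AF|² = 1780/1017]
6. A_y = -2537/339  [line -252/113·x + -288/113·y + -792/113 = 0 ∩ |AF|² = 1780/1017]
   → A = (1834/339, -2537/339)

A = (1834/339, -2537/339)
D = (930/113, -955/113)
F = (754/113, -801/113)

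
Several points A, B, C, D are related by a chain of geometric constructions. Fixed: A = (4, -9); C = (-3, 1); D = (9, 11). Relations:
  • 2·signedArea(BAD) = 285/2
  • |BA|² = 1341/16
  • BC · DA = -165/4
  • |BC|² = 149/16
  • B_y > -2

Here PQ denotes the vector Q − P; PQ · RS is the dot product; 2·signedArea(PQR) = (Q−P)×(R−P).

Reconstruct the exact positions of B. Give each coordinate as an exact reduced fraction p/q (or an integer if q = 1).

B = (-5/4, -3/2)

1. B_x = -5/4  [2·signedArea(BAD) = 285/2 ∩ BC · DA = -165/4]
2. B_y = -3/2  [2·signedArea(BAD) = 285/2 ∩ BC · DA = -165/4]
   → B = (-5/4, -3/2)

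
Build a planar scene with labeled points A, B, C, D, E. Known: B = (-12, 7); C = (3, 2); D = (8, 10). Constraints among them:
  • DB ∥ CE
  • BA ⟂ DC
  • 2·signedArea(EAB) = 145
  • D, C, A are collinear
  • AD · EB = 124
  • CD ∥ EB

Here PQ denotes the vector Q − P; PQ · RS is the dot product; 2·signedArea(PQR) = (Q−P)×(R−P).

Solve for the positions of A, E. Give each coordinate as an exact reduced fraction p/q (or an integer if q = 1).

1. A_x = 92/89  [D, C, A are collinear ∩ BA ⟂ DC]
2. A_y = -102/89  [D, C, A are collinear ∩ BA ⟂ DC]
   → A = (92/89, -102/89)
3. E_x = -17  [CD ∥ EB ∩ DB ∥ CE]
4. E_y = -1  [CD ∥ EB ∩ DB ∥ CE]
   → E = (-17, -1)

A = (92/89, -102/89)
E = (-17, -1)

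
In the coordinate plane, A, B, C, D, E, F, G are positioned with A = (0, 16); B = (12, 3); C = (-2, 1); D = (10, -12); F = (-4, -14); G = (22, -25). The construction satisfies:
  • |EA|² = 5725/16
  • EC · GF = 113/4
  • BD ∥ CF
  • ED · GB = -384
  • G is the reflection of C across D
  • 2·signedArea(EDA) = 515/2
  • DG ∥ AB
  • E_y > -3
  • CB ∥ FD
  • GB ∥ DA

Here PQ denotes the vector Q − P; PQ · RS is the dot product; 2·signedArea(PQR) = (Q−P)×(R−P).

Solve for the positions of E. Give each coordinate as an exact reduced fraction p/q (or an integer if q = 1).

E = (-5/2, -11/4)

1. E_x = -5/2  [EC · GF = 113/4 ∩ ED · GB = -384]
2. E_y = -11/4  [EC · GF = 113/4 ∩ ED · GB = -384]
   → E = (-5/2, -11/4)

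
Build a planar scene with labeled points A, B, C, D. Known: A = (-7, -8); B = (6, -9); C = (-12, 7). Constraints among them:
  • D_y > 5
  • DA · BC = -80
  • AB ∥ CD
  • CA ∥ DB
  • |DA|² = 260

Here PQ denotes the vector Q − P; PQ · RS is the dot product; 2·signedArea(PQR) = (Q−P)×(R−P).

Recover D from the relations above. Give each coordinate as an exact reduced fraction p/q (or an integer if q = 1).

D = (1, 6)

1. D_x = 1  [CA ∥ DB ∩ AB ∥ CD]
2. D_y = 6  [CA ∥ DB ∩ AB ∥ CD]
   → D = (1, 6)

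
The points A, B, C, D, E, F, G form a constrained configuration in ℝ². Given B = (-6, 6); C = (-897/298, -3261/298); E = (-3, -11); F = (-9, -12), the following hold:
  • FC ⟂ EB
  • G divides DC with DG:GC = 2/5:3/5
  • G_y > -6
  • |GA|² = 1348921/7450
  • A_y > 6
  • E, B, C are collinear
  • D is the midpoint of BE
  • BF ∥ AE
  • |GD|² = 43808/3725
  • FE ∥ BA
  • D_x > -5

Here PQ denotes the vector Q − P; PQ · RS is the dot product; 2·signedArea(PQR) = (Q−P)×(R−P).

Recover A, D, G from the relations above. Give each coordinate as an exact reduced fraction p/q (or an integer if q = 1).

A = (0, 7)
D = (-9/2, -5/2)
G = (-5817/1490, -8757/1490)

1. A_x = 0  [BF ∥ AE ∩ FE ∥ BA]
2. A_y = 7  [BF ∥ AE ∩ FE ∥ BA]
   → A = (0, 7)
3. D_x = -9/2  [D is the midpoint of BE]
4. D_y = -5/2  [D is the midpoint of BE]
   → D = (-9/2, -5/2)
5. G_x = -5817/1490  [G divides DC with DG:GC = 2/5:3/5]
6. G_y = -8757/1490  [G divides DC with DG:GC = 2/5:3/5]
   → G = (-5817/1490, -8757/1490)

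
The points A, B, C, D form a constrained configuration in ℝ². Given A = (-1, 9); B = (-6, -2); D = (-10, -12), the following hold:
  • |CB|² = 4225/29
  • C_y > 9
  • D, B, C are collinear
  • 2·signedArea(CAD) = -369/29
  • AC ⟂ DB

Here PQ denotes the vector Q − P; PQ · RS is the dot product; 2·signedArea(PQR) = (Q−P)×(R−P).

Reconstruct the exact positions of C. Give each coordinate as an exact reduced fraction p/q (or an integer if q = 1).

C = (-44/29, 267/29)

1. C_x = -44/29  [D, B, C are collinear ∩ AC ⟂ DB]
2. C_y = 267/29  [D, B, C are collinear ∩ AC ⟂ DB]
   → C = (-44/29, 267/29)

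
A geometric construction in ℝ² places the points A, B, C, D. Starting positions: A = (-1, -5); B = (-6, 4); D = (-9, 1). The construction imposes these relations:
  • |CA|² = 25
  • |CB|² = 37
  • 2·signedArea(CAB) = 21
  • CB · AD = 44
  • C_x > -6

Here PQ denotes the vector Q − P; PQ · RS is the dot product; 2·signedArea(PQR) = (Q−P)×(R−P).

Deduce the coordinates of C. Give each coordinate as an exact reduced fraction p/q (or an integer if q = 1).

1. C_x = -5  [2·signedArea(CAB) = 21 ∩ CB · AD = 44]
2. C_y = -2  [2·signedArea(CAB) = 21 ∩ CB · AD = 44]
   → C = (-5, -2)

C = (-5, -2)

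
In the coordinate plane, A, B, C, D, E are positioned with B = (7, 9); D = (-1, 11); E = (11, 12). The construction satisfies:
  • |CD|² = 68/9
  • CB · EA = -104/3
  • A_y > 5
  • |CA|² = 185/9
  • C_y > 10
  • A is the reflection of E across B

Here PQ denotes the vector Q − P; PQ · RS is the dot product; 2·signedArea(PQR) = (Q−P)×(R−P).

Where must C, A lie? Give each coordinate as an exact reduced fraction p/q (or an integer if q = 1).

1. A_x = 3  [A is the reflection of E across B]
2. A_y = 6  [A is the reflection of E across B]
   → A = (3, 6)
3. C_x = 5/3  [line 8·x + 6·y + -226/3 = 0 ∩ |CA|² = 185/9]
4. C_y = 31/3  [line 8·x + 6·y + -226/3 = 0 ∩ |CA|² = 185/9]
   → C = (5/3, 31/3)

A = (3, 6)
C = (5/3, 31/3)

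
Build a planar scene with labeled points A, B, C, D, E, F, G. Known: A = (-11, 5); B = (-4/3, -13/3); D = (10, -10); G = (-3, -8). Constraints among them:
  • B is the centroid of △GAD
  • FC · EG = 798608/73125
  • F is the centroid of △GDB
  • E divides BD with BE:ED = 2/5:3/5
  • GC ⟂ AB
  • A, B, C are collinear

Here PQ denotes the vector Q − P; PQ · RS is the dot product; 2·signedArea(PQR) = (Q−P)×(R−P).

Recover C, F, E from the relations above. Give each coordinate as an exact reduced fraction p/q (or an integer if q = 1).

C = (-591/1625, -8563/1625)
E = (16/5, -33/5)
F = (17/9, -67/9)

1. C_x = -591/1625  [A, B, C are collinear ∩ GC ⟂ AB]
2. C_y = -8563/1625  [A, B, C are collinear ∩ GC ⟂ AB]
   → C = (-591/1625, -8563/1625)
3. F_x = 17/9  [F is the centroid of △GDB]
4. F_y = -67/9  [F is the centroid of △GDB]
   → F = (17/9, -67/9)
5. E_x = 16/5  [E divides BD with BE:ED = 2/5:3/5]
6. E_y = -33/5  [E divides BD with BE:ED = 2/5:3/5]
   → E = (16/5, -33/5)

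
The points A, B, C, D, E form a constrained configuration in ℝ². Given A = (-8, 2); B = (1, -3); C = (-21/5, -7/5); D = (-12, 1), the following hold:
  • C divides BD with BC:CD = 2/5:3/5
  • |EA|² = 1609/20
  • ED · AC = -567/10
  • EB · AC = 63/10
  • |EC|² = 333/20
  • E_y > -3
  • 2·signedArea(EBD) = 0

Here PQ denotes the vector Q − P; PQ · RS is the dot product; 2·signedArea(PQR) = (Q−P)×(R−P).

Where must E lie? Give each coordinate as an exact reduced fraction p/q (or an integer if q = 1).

1. E_x = -3/10  [2·signedArea(EBD) = 0 ∩ ED · AC = -567/10]
2. E_y = -13/5  [2·signedArea(EBD) = 0 ∩ ED · AC = -567/10]
   → E = (-3/10, -13/5)

E = (-3/10, -13/5)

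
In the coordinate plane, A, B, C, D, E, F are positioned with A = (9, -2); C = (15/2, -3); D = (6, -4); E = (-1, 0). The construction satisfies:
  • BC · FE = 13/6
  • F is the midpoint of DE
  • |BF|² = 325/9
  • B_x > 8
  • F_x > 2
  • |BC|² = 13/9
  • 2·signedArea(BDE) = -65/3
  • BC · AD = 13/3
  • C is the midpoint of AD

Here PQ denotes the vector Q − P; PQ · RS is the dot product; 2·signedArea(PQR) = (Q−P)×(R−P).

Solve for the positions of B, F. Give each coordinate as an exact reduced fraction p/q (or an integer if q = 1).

1. B_x = 17/2  [BC · AD = 13/3 ∩ 2·signedArea(BDE) = -65/3]
2. B_y = -7/3  [BC · AD = 13/3 ∩ 2·signedArea(BDE) = -65/3]
   → B = (17/2, -7/3)
3. F_x = 5/2  [BC · FE = 13/6 ∩ F is the midpoint of DE]
4. F_y = -2  [BC · FE = 13/6 ∩ F is the midpoint of DE]
   → F = (5/2, -2)

B = (17/2, -7/3)
F = (5/2, -2)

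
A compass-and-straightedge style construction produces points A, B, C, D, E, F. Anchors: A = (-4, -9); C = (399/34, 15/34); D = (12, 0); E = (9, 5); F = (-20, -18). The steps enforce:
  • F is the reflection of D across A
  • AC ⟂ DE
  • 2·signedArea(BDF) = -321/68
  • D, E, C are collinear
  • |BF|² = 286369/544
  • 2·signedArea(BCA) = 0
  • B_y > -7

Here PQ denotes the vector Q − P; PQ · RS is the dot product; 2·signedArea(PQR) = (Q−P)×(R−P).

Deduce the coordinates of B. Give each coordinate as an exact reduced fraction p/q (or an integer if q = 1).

B = (-9/136, -903/136)

1. B_x = -9/136  [2·signedArea(BCA) = 0 ∩ 2·signedArea(BDF) = -321/68]
2. B_y = -903/136  [2·signedArea(BCA) = 0 ∩ 2·signedArea(BDF) = -321/68]
   → B = (-9/136, -903/136)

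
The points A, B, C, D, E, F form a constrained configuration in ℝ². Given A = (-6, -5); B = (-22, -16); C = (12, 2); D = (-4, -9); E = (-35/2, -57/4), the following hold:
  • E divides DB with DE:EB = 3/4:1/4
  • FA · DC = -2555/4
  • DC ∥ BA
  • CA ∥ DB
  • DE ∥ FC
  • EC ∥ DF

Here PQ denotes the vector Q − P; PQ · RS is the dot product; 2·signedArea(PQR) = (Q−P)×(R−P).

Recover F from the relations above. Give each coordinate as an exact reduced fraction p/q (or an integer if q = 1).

1. F_x = 51/2  [DE ∥ FC ∩ EC ∥ DF]
2. F_y = 29/4  [DE ∥ FC ∩ EC ∥ DF]
   → F = (51/2, 29/4)

F = (51/2, 29/4)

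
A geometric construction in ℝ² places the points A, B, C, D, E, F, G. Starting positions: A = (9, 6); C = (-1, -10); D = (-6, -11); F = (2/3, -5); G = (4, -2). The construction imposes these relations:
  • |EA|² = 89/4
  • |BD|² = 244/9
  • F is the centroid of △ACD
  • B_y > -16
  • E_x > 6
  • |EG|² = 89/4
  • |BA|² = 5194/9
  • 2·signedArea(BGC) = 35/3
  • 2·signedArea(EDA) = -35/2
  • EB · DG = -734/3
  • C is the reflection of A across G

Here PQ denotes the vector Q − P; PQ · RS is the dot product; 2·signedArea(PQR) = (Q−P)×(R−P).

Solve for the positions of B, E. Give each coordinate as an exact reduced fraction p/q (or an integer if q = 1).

1. E_x = 13/2  [line -17·x + 15·y + 161/2 = 0 ∩ |EG|² = 89/4]
2. E_y = 2  [line -17·x + 15·y + 161/2 = 0 ∩ |EG|² = 89/4]
   → E = (13/2, 2)
3. B_x = -8/3  [2·signedArea(BGC) = 35/3 ∩ EB · DG = -734/3]
4. B_y = -15  [2·signedArea(BGC) = 35/3 ∩ EB · DG = -734/3]
   → B = (-8/3, -15)

B = (-8/3, -15)
E = (13/2, 2)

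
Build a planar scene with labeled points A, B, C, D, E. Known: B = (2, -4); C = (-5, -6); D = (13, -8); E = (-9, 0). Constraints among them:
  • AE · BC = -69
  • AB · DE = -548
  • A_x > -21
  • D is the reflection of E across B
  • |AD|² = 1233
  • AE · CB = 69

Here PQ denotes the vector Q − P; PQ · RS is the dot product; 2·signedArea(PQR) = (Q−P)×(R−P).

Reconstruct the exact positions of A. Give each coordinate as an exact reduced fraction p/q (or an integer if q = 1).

1. A_x = -20  [AE · CB = 69 ∩ AB · DE = -548]
2. A_y = 4  [AE · CB = 69 ∩ AB · DE = -548]
   → A = (-20, 4)

A = (-20, 4)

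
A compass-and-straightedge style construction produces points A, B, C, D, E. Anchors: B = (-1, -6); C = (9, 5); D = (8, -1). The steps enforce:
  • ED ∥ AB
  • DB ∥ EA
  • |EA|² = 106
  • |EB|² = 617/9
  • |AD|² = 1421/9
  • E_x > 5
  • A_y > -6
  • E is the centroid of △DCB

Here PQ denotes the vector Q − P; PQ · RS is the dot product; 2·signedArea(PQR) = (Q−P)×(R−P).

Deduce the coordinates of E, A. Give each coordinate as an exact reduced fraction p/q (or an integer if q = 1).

1. E_x = 16/3  [E is the centroid of △DCB]
2. E_y = -2/3  [E is the centroid of △DCB]
   → E = (16/3, -2/3)
3. A_x = -11/3  [ED ∥ AB ∩ DB ∥ EA]
4. A_y = -17/3  [ED ∥ AB ∩ DB ∥ EA]
   → A = (-11/3, -17/3)

A = (-11/3, -17/3)
E = (16/3, -2/3)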